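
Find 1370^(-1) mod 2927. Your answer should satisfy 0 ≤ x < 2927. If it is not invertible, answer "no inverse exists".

Run Euclid on (2927, 1370):
2927 = 2*1370 + 187
1370 = 7*187 + 61
187 = 3*61 + 4
61 = 15*4 + 1
4 = 4*1 + 0
gcd = 1, so the inverse exists. Back-substitute:
1 = 61 − 15·4
1 = −15·187 + 46·61
1 = 46·1370 − 337·187
1 = −337·2927 + 720·1370
So 1370·720 ≡ 1 (mod 2927).

720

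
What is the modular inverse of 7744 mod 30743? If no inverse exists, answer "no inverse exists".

Extended Euclidean algorithm:
30743 = 3×7744 + 7511
7744 = 1×7511 + 233
7511 = 32×233 + 55
233 = 4×55 + 13
55 = 4×13 + 3
13 = 4×3 + 1
3 = 3×1 + 0
The gcd is 1. Working backward:
1 = 13 − 4·3
1 = −4·55 + 17·13
1 = 17·233 − 72·55
1 = −72·7511 + 2321·233
1 = 2321·7744 − 2393·7511
1 = −2393·30743 + 9500·7744
So 7744·9500 ≡ 1 (mod 30743).

9500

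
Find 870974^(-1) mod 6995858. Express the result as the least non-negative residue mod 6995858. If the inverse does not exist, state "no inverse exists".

Euclidean algorithm on 6995858, 870974:
6995858 = 8·870974 + 28066
870974 = 31·28066 + 928
28066 = 30·928 + 226
928 = 4·226 + 24
226 = 9·24 + 10
24 = 2·10 + 4
10 = 2·4 + 2
4 = 2·2 + 0
The gcd is 2, not 1, hence no inverse exists.

no inverse exists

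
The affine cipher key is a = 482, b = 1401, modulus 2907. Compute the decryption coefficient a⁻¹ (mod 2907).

1550

Apply the Euclidean algorithm to 2907 and 482:
2907 = 6×482 + 15
482 = 32×15 + 2
15 = 7×2 + 1
2 = 2×1 + 0
The gcd is 1. Working backward:
1 = 15 − 7·2
1 = −7·482 + 225·15
1 = 225·2907 − 1357·482
Thus 482·(-1357) ≡ 1 (mod 2907); reducing, -1357 mod 2907 = 1550.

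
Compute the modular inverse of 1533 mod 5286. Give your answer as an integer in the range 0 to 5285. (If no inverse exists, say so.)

Compute gcd(1533, 5286):
5286 = 3×1533 + 687
1533 = 2×687 + 159
687 = 4×159 + 51
159 = 3×51 + 6
51 = 8×6 + 3
6 = 2×3 + 0
gcd(1533, 5286) = 3 ≠ 1, so 1533 has no multiplicative inverse modulo 5286.

no inverse exists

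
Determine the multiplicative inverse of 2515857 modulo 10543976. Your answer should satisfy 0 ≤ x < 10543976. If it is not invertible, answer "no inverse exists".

gcd(10543976, 2515857) by repeated division:
10543976 = 4·2515857 + 480548
2515857 = 5·480548 + 113117
480548 = 4·113117 + 28080
113117 = 4·28080 + 797
28080 = 35·797 + 185
797 = 4·185 + 57
185 = 3·57 + 14
57 = 4·14 + 1
14 = 14·1 + 0
Since gcd(2515857, 10543976) = 1, back-substitute to write 1 as a combination:
1 = 57 − 4·14
1 = −4·185 + 13·57
1 = 13·797 − 56·185
1 = −56·28080 + 1973·797
1 = 1973·113117 − 7948·28080
1 = −7948·480548 + 33765·113117
1 = 33765·2515857 − 176773·480548
1 = −176773·10543976 + 740857·2515857
So 2515857·740857 ≡ 1 (mod 10543976).

740857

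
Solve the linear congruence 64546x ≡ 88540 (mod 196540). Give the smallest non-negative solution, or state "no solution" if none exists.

12370

First find gcd(64546, 196540):
196540 = 3·64546 + 2902
64546 = 22·2902 + 702
2902 = 4·702 + 94
702 = 7·94 + 44
94 = 2·44 + 6
44 = 7·6 + 2
6 = 3·2 + 0
gcd = 2 and 2 | 88540, so solutions exist. Divide through by 2: 32273x ≡ 44270 (mod 98270).
Now find 32273⁻¹ mod 98270:
98270 = 3*32273 + 1451
32273 = 22*1451 + 351
1451 = 4*351 + 47
351 = 7*47 + 22
47 = 2*22 + 3
22 = 7*3 + 1
3 = 3*1 + 0
Back-substitute:
1 = 22 − 7·3
1 = −7·47 + 15·22
1 = 15·351 − 112·47
1 = −112·1451 + 463·351
1 = 463·32273 − 10298·1451
1 = −10298·98270 + 31357·32273
So 32273⁻¹ ≡ 31357 (mod 98270).
Then x ≡ 31357·44270 ≡ 12370 (mod 98270); the smallest non-negative solution is x = 12370.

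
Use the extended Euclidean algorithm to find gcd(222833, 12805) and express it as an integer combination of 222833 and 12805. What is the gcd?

13

Euclidean algorithm:
222833 = 17×12805 + 5148
12805 = 2×5148 + 2509
5148 = 2×2509 + 130
2509 = 19×130 + 39
130 = 3×39 + 13
39 = 3×13 + 0
gcd(222833, 12805) = 13.
Working backward:
13 = 130 − 3·39
13 = −3·2509 + 58·130
13 = 58·5148 − 119·2509
13 = −119·12805 + 296·5148
13 = 296·222833 − 5151·12805
So 13 = (296)·222833 + (-5151)·12805.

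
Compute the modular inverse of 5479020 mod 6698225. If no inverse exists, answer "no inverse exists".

no inverse exists

Euclidean algorithm on 6698225, 5479020:
6698225 = 1·5479020 + 1219205
5479020 = 4·1219205 + 602200
1219205 = 2·602200 + 14805
602200 = 40·14805 + 10000
14805 = 1·10000 + 4805
10000 = 2·4805 + 390
4805 = 12·390 + 125
390 = 3·125 + 15
125 = 8·15 + 5
15 = 3·5 + 0
The gcd is 5, not 1, hence no inverse exists.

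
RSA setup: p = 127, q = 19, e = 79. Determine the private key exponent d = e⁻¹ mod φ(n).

φ(n) = (p−1)(q−1) = 126·18 = 2268.
Need d with 79·d ≡ 1 (mod 2268). Apply the extended Euclidean algorithm:
2268 = 28×79 + 56
79 = 1×56 + 23
56 = 2×23 + 10
23 = 2×10 + 3
10 = 3×3 + 1
3 = 3×1 + 0
Back-substitute:
1 = 10 − 3·3
1 = −3·23 + 7·10
1 = 7·56 − 17·23
1 = −17·79 + 24·56
1 = 24·2268 − 689·79
So 79·(-689) ≡ 1 (mod 2268), hence d ≡ -689 ≡ 1579 (mod 2268).

1579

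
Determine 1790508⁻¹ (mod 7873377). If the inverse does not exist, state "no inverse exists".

Compute gcd(1790508, 7873377):
7873377 = 4·1790508 + 711345
1790508 = 2·711345 + 367818
711345 = 1·367818 + 343527
367818 = 1·343527 + 24291
343527 = 14·24291 + 3453
24291 = 7·3453 + 120
3453 = 28·120 + 93
120 = 1·93 + 27
93 = 3·27 + 12
27 = 2·12 + 3
12 = 4·3 + 0
Since gcd = 3 > 1, 1790508 is not a unit mod 7873377.

no inverse exists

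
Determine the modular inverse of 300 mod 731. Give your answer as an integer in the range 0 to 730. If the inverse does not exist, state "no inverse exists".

Run Euclid on (731, 300):
731 = 2*300 + 131
300 = 2*131 + 38
131 = 3*38 + 17
38 = 2*17 + 4
17 = 4*4 + 1
4 = 4*1 + 0
Since gcd(300, 731) = 1, back-substitute to write 1 as a combination:
1 = 17 − 4·4
1 = −4·38 + 9·17
1 = 9·131 − 31·38
1 = −31·300 + 71·131
1 = 71·731 − 173·300
Thus 300·(-173) ≡ 1 (mod 731); reducing, -173 mod 731 = 558.

558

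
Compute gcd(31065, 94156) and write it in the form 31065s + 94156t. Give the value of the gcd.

Euclidean algorithm:
94156 = 3·31065 + 961
31065 = 32·961 + 313
961 = 3·313 + 22
313 = 14·22 + 5
22 = 4·5 + 2
5 = 2·2 + 1
2 = 2·1 + 0
gcd(31065, 94156) = 1.
Back-substituting:
1 = 5 − 2·2
1 = −2·22 + 9·5
1 = 9·313 − 128·22
1 = −128·961 + 393·313
1 = 393·31065 − 12704·961
1 = −12704·94156 + 38505·31065
So 1 = (-12704)·94156 + (38505)·31065.

1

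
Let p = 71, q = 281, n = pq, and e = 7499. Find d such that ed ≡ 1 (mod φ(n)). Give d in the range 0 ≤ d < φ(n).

1299

φ(n) = (p−1)(q−1) = 70·280 = 19600.
Need d with 7499·d ≡ 1 (mod 19600). Apply the extended Euclidean algorithm:
19600 = 2·7499 + 4602
7499 = 1·4602 + 2897
4602 = 1·2897 + 1705
2897 = 1·1705 + 1192
1705 = 1·1192 + 513
1192 = 2·513 + 166
513 = 3·166 + 15
166 = 11·15 + 1
15 = 15·1 + 0
Back-substitute:
1 = 166 − 11·15
1 = −11·513 + 34·166
1 = 34·1192 − 79·513
1 = −79·1705 + 113·1192
1 = 113·2897 − 192·1705
1 = −192·4602 + 305·2897
1 = 305·7499 − 497·4602
1 = −497·19600 + 1299·7499
So 7499·1299 ≡ 1 (mod 19600), hence d = 1299.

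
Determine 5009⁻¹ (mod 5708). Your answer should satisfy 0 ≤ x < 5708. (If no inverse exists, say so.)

gcd(5708, 5009) by repeated division:
5708 = 1×5009 + 699
5009 = 7×699 + 116
699 = 6×116 + 3
116 = 38×3 + 2
3 = 1×2 + 1
2 = 2×1 + 0
gcd = 1, so the inverse exists. Back-substitute:
1 = 3 − 2
1 = −116 + 39·3
1 = 39·699 − 235·116
1 = −235·5009 + 1684·699
1 = 1684·5708 − 1919·5009
Thus 5009·(-1919) ≡ 1 (mod 5708); reducing, -1919 mod 5708 = 3789.

3789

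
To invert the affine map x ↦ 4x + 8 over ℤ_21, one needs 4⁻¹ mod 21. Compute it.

Extended Euclidean algorithm:
21 = 5·4 + 1
4 = 4·1 + 0
Since gcd(4, 21) = 1, back-substitute to write 1 as a combination:
1 = 21 − 5·4
So 4·(-5) ≡ 1 (mod 21), and -5 ≡ 16 (mod 21).

16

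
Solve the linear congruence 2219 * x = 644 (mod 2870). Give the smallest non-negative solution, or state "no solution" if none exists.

First find gcd(2219, 2870):
2870 = 1×2219 + 651
2219 = 3×651 + 266
651 = 2×266 + 119
266 = 2×119 + 28
119 = 4×28 + 7
28 = 4×7 + 0
gcd = 7 and 7 | 644, so solutions exist. Divide through by 7: 317x ≡ 92 (mod 410).
Now find 317⁻¹ mod 410:
410 = 1*317 + 93
317 = 3*93 + 38
93 = 2*38 + 17
38 = 2*17 + 4
17 = 4*4 + 1
4 = 4*1 + 0
Back-substitute:
1 = 17 − 4·4
1 = −4·38 + 9·17
1 = 9·93 − 22·38
1 = −22·317 + 75·93
1 = 75·410 − 97·317
So 317·(-97) ≡ 1 (mod 410), i.e. 317⁻¹ ≡ 313.
Then x ≡ 313·92 ≡ 96 (mod 410); the smallest non-negative solution is x = 96.

96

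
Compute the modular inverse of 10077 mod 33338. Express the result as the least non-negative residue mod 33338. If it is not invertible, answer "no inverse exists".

gcd(33338, 10077) by repeated division:
33338 = 3×10077 + 3107
10077 = 3×3107 + 756
3107 = 4×756 + 83
756 = 9×83 + 9
83 = 9×9 + 2
9 = 4×2 + 1
2 = 2×1 + 0
gcd = 1, so the inverse exists. Back-substitute:
1 = 9 − 4·2
1 = −4·83 + 37·9
1 = 37·756 − 337·83
1 = −337·3107 + 1385·756
1 = 1385·10077 − 4492·3107
1 = −4492·33338 + 14861·10077
So 10077·14861 ≡ 1 (mod 33338).

14861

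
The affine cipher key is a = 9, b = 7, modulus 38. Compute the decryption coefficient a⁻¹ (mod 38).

Apply the Euclidean algorithm to 38 and 9:
38 = 4·9 + 2
9 = 4·2 + 1
2 = 2·1 + 0
gcd = 1, so the inverse exists. Back-substitute:
1 = 9 − 4·2
1 = −4·38 + 17·9
So 9·17 ≡ 1 (mod 38).

17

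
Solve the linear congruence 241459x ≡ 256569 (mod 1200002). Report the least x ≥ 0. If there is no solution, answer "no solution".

482941

First find gcd(241459, 1200002):
1200002 = 4*241459 + 234166
241459 = 1*234166 + 7293
234166 = 32*7293 + 790
7293 = 9*790 + 183
790 = 4*183 + 58
183 = 3*58 + 9
58 = 6*9 + 4
9 = 2*4 + 1
4 = 4*1 + 0
gcd = 1, so a unique solution mod 1200002 exists.
Back-substitute for the Bézout coefficients:
1 = 9 − 2·4
1 = −2·58 + 13·9
1 = 13·183 − 41·58
1 = −41·790 + 177·183
1 = 177·7293 − 1634·790
1 = −1634·234166 + 52465·7293
1 = 52465·241459 − 54099·234166
1 = −54099·1200002 + 268861·241459
So 241459·(268861) ≡ 1 (mod 1200002), giving 241459⁻¹ ≡ 268861.
x ≡ 241459⁻¹·256569 ≡ 268861·256569 ≡ 482941 (mod 1200002).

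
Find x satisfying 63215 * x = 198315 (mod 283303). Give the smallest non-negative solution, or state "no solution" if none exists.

First find gcd(63215, 283303):
283303 = 4*63215 + 30443
63215 = 2*30443 + 2329
30443 = 13*2329 + 166
2329 = 14*166 + 5
166 = 33*5 + 1
5 = 5*1 + 0
gcd = 1, so a unique solution mod 283303 exists.
Back-substitute for the Bézout coefficients:
1 = 166 − 33·5
1 = −33·2329 + 463·166
1 = 463·30443 − 6052·2329
1 = −6052·63215 + 12567·30443
1 = 12567·283303 − 56320·63215
So 63215·(-56320) ≡ 1 (mod 283303), giving 63215⁻¹ ≡ 226983.
x ≡ 63215⁻¹·198315 ≡ 226983·198315 ≡ 119975 (mod 283303).

119975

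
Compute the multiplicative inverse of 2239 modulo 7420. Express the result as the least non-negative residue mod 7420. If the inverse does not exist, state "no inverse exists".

Extended Euclidean algorithm:
7420 = 3×2239 + 703
2239 = 3×703 + 130
703 = 5×130 + 53
130 = 2×53 + 24
53 = 2×24 + 5
24 = 4×5 + 4
5 = 1×4 + 1
4 = 4×1 + 0
Since gcd(2239, 7420) = 1, back-substitute to write 1 as a combination:
1 = 5 − 4
1 = −24 + 5·5
1 = 5·53 − 11·24
1 = −11·130 + 27·53
1 = 27·703 − 146·130
1 = −146·2239 + 465·703
1 = 465·7420 − 1541·2239
Hence 2239⁻¹ ≡ -1541 ≡ 5879 (mod 7420).

5879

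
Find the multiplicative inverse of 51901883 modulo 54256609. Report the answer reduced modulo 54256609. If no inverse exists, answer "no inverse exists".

no inverse exists

Euclidean algorithm on 54256609, 51901883:
54256609 = 1×51901883 + 2354726
51901883 = 22×2354726 + 97911
2354726 = 24×97911 + 4862
97911 = 20×4862 + 671
4862 = 7×671 + 165
671 = 4×165 + 11
165 = 15×11 + 0
gcd(51901883, 54256609) = 11 ≠ 1, so 51901883 has no multiplicative inverse modulo 54256609.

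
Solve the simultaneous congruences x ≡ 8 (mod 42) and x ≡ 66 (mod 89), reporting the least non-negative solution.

2024

Write x = 8 + 42·k. Then 42·k ≡ 66 − 8 ≡ 58 (mod 89).
Need 42⁻¹ mod 89. Extended Euclid on (89, 42):
89 = 2×42 + 5
42 = 8×5 + 2
5 = 2×2 + 1
2 = 2×1 + 0
Back-substitute:
1 = 5 − 2·2
1 = −2·42 + 17·5
1 = 17·89 − 36·42
42⁻¹ ≡ 53 (mod 89), so k ≡ 53·58 ≡ 48 (mod 89).
x = 8 + 42·48 = 2024.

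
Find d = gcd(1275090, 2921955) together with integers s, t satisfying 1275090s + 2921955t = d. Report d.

15

Apply Euclid's algorithm to 2921955 and 1275090:
2921955 = 2×1275090 + 371775
1275090 = 3×371775 + 159765
371775 = 2×159765 + 52245
159765 = 3×52245 + 3030
52245 = 17×3030 + 735
3030 = 4×735 + 90
735 = 8×90 + 15
90 = 6×15 + 0
gcd(1275090, 2921955) = 15.
Express as a combination:
15 = 735 − 8·90
15 = −8·3030 + 33·735
15 = 33·52245 − 569·3030
15 = −569·159765 + 1740·52245
15 = 1740·371775 − 4049·159765
15 = −4049·1275090 + 13887·371775
15 = 13887·2921955 − 31823·1275090
So 15 = (13887)·2921955 + (-31823)·1275090.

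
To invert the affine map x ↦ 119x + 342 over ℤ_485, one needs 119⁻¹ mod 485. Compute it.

Apply the Euclidean algorithm to 485 and 119:
485 = 4*119 + 9
119 = 13*9 + 2
9 = 4*2 + 1
2 = 2*1 + 0
The gcd is 1. Working backward:
1 = 9 − 4·2
1 = −4·119 + 53·9
1 = 53·485 − 216·119
So 119·(-216) ≡ 1 (mod 485), and -216 ≡ 269 (mod 485).

269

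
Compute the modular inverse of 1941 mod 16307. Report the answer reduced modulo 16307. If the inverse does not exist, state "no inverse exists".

gcd(16307, 1941) by repeated division:
16307 = 8·1941 + 779
1941 = 2·779 + 383
779 = 2·383 + 13
383 = 29·13 + 6
13 = 2·6 + 1
6 = 6·1 + 0
The gcd is 1. Working backward:
1 = 13 − 2·6
1 = −2·383 + 59·13
1 = 59·779 − 120·383
1 = −120·1941 + 299·779
1 = 299·16307 − 2512·1941
Thus 1941·(-2512) ≡ 1 (mod 16307); reducing, -2512 mod 16307 = 13795.

13795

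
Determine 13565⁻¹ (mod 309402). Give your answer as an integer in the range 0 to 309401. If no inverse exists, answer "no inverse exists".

235661

Run Euclid on (309402, 13565):
309402 = 22·13565 + 10972
13565 = 1·10972 + 2593
10972 = 4·2593 + 600
2593 = 4·600 + 193
600 = 3·193 + 21
193 = 9·21 + 4
21 = 5·4 + 1
4 = 4·1 + 0
The gcd is 1. Working backward:
1 = 21 − 5·4
1 = −5·193 + 46·21
1 = 46·600 − 143·193
1 = −143·2593 + 618·600
1 = 618·10972 − 2615·2593
1 = −2615·13565 + 3233·10972
1 = 3233·309402 − 73741·13565
So 13565·(-73741) ≡ 1 (mod 309402), and -73741 ≡ 235661 (mod 309402).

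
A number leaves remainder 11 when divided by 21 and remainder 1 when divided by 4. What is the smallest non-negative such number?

53

Write x = 11 + 21·k. Then 21·k ≡ 1 − 11 ≡ 2 (mod 4).
Need 21⁻¹ mod 4. Extended Euclid on (4, 1):
4 = 4×1 + 0
21⁻¹ ≡ 1 (mod 4), so k ≡ 1·2 ≡ 2 (mod 4).
x = 11 + 21·2 = 53.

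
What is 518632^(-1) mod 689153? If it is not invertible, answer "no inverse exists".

Extended Euclidean algorithm:
689153 = 1×518632 + 170521
518632 = 3×170521 + 7069
170521 = 24×7069 + 865
7069 = 8×865 + 149
865 = 5×149 + 120
149 = 1×120 + 29
120 = 4×29 + 4
29 = 7×4 + 1
4 = 4×1 + 0
gcd = 1, so the inverse exists. Back-substitute:
1 = 29 − 7·4
1 = −7·120 + 29·29
1 = 29·149 − 36·120
1 = −36·865 + 209·149
1 = 209·7069 − 1708·865
1 = −1708·170521 + 41201·7069
1 = 41201·518632 − 125311·170521
1 = −125311·689153 + 166512·518632
So 518632·166512 ≡ 1 (mod 689153).

166512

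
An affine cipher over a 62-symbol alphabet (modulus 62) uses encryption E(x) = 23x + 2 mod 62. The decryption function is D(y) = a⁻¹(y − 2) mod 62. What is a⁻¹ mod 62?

gcd(62, 23) by repeated division:
62 = 2·23 + 16
23 = 1·16 + 7
16 = 2·7 + 2
7 = 3·2 + 1
2 = 2·1 + 0
Since gcd(23, 62) = 1, back-substitute to write 1 as a combination:
1 = 7 − 3·2
1 = −3·16 + 7·7
1 = 7·23 − 10·16
1 = −10·62 + 27·23
So 23·27 ≡ 1 (mod 62).

27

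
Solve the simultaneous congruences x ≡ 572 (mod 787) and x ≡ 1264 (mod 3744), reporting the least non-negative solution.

Write x = 572 + 787·k. Then 787·k ≡ 1264 − 572 ≡ 692 (mod 3744).
Need 787⁻¹ mod 3744. Extended Euclid on (3744, 787):
3744 = 4×787 + 596
787 = 1×596 + 191
596 = 3×191 + 23
191 = 8×23 + 7
23 = 3×7 + 2
7 = 3×2 + 1
2 = 2×1 + 0
Back-substitute:
1 = 7 − 3·2
1 = −3·23 + 10·7
1 = 10·191 − 83·23
1 = −83·596 + 259·191
1 = 259·787 − 342·596
1 = −342·3744 + 1627·787
787⁻¹ ≡ 1627 (mod 3744), so k ≡ 1627·692 ≡ 2684 (mod 3744).
x = 572 + 787·2684 = 2112880.

2112880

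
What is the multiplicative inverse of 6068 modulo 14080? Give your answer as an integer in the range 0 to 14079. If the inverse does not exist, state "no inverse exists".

Euclidean algorithm on 14080, 6068:
14080 = 2·6068 + 1944
6068 = 3·1944 + 236
1944 = 8·236 + 56
236 = 4·56 + 12
56 = 4·12 + 8
12 = 1·8 + 4
8 = 2·4 + 0
gcd(6068, 14080) = 4 ≠ 1, so 6068 has no multiplicative inverse modulo 14080.

no inverse exists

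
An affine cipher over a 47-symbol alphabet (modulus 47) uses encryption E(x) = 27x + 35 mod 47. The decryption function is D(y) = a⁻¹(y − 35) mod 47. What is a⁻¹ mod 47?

Run Euclid on (47, 27):
47 = 1*27 + 20
27 = 1*20 + 7
20 = 2*7 + 6
7 = 1*6 + 1
6 = 6*1 + 0
The gcd is 1. Working backward:
1 = 7 − 6
1 = −20 + 3·7
1 = 3·27 − 4·20
1 = −4·47 + 7·27
So 27·7 ≡ 1 (mod 47).

7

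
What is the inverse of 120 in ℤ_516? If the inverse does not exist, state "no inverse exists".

Euclidean algorithm on 516, 120:
516 = 4×120 + 36
120 = 3×36 + 12
36 = 3×12 + 0
The gcd is 12, not 1, hence no inverse exists.

no inverse exists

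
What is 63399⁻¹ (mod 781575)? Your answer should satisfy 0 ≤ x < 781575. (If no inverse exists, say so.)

Compute gcd(63399, 781575):
781575 = 12·63399 + 20787
63399 = 3·20787 + 1038
20787 = 20·1038 + 27
1038 = 38·27 + 12
27 = 2·12 + 3
12 = 4·3 + 0
The gcd is 3, not 1, hence no inverse exists.

no inverse exists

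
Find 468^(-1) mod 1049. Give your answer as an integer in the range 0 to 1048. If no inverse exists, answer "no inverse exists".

Extended Euclidean algorithm:
1049 = 2×468 + 113
468 = 4×113 + 16
113 = 7×16 + 1
16 = 16×1 + 0
The gcd is 1. Working backward:
1 = 113 − 7·16
1 = −7·468 + 29·113
1 = 29·1049 − 65·468
Thus 468·(-65) ≡ 1 (mod 1049); reducing, -65 mod 1049 = 984.

984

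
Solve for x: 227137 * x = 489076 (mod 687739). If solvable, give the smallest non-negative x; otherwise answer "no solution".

First find gcd(227137, 687739):
687739 = 3×227137 + 6328
227137 = 35×6328 + 5657
6328 = 1×5657 + 671
5657 = 8×671 + 289
671 = 2×289 + 93
289 = 3×93 + 10
93 = 9×10 + 3
10 = 3×3 + 1
3 = 3×1 + 0
gcd = 1, so a unique solution mod 687739 exists.
Back-substitute for the Bézout coefficients:
1 = 10 − 3·3
1 = −3·93 + 28·10
1 = 28·289 − 87·93
1 = −87·671 + 202·289
1 = 202·5657 − 1703·671
1 = −1703·6328 + 1905·5657
1 = 1905·227137 − 68378·6328
1 = −68378·687739 + 207039·227137
So 227137·(207039) ≡ 1 (mod 687739), giving 227137⁻¹ ≡ 207039.
x ≡ 227137⁻¹·489076 ≡ 207039·489076 ≡ 617516 (mod 687739).

617516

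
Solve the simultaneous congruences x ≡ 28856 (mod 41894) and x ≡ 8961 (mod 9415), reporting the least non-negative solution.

Write x = 28856 + 41894·k. Then 41894·k ≡ 8961 − 28856 ≡ 8350 (mod 9415).
Need 41894⁻¹ mod 9415. Extended Euclid on (9415, 4234):
9415 = 2*4234 + 947
4234 = 4*947 + 446
947 = 2*446 + 55
446 = 8*55 + 6
55 = 9*6 + 1
6 = 6*1 + 0
Back-substitute:
1 = 55 − 9·6
1 = −9·446 + 73·55
1 = 73·947 − 155·446
1 = −155·4234 + 693·947
1 = 693·9415 − 1541·4234
41894⁻¹ ≡ 7874 (mod 9415), so k ≡ 7874·8350 ≡ 2955 (mod 9415).
x = 28856 + 41894·2955 = 123825626.

123825626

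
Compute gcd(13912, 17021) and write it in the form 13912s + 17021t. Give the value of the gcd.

Euclidean algorithm:
17021 = 1×13912 + 3109
13912 = 4×3109 + 1476
3109 = 2×1476 + 157
1476 = 9×157 + 63
157 = 2×63 + 31
63 = 2×31 + 1
31 = 31×1 + 0
gcd(13912, 17021) = 1.
Back-substituting:
1 = 63 − 2·31
1 = −2·157 + 5·63
1 = 5·1476 − 47·157
1 = −47·3109 + 99·1476
1 = 99·13912 − 443·3109
1 = −443·17021 + 542·13912
So 1 = (-443)·17021 + (542)·13912.

1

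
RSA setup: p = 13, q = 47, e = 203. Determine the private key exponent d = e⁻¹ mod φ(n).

φ(n) = (p−1)(q−1) = 12·46 = 552.
Need d with 203·d ≡ 1 (mod 552). Apply the extended Euclidean algorithm:
552 = 2×203 + 146
203 = 1×146 + 57
146 = 2×57 + 32
57 = 1×32 + 25
32 = 1×25 + 7
25 = 3×7 + 4
7 = 1×4 + 3
4 = 1×3 + 1
3 = 3×1 + 0
Back-substitute:
1 = 4 − 3
1 = −7 + 2·4
1 = 2·25 − 7·7
1 = −7·32 + 9·25
1 = 9·57 − 16·32
1 = −16·146 + 41·57
1 = 41·203 − 57·146
1 = −57·552 + 155·203
So 203·155 ≡ 1 (mod 552), hence d = 155.

155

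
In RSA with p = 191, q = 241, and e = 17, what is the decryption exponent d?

φ(n) = (p−1)(q−1) = 190·240 = 45600.
Need d with 17·d ≡ 1 (mod 45600). Apply the extended Euclidean algorithm:
45600 = 2682·17 + 6
17 = 2·6 + 5
6 = 1·5 + 1
5 = 5·1 + 0
Back-substitute:
1 = 6 − 5
1 = −17 + 3·6
1 = 3·45600 − 8047·17
So 17·(-8047) ≡ 1 (mod 45600), hence d ≡ -8047 ≡ 37553 (mod 45600).

37553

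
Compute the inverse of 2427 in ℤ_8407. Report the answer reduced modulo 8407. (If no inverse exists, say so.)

Extended Euclidean algorithm:
8407 = 3·2427 + 1126
2427 = 2·1126 + 175
1126 = 6·175 + 76
175 = 2·76 + 23
76 = 3·23 + 7
23 = 3·7 + 2
7 = 3·2 + 1
2 = 2·1 + 0
gcd = 1, so the inverse exists. Back-substitute:
1 = 7 − 3·2
1 = −3·23 + 10·7
1 = 10·76 − 33·23
1 = −33·175 + 76·76
1 = 76·1126 − 489·175
1 = −489·2427 + 1054·1126
1 = 1054·8407 − 3651·2427
So 2427·(-3651) ≡ 1 (mod 8407), and -3651 ≡ 4756 (mod 8407).

4756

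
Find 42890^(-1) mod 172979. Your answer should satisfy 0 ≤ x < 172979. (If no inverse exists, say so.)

119464

Apply the Euclidean algorithm to 172979 and 42890:
172979 = 4*42890 + 1419
42890 = 30*1419 + 320
1419 = 4*320 + 139
320 = 2*139 + 42
139 = 3*42 + 13
42 = 3*13 + 3
13 = 4*3 + 1
3 = 3*1 + 0
Since gcd(42890, 172979) = 1, back-substitute to write 1 as a combination:
1 = 13 − 4·3
1 = −4·42 + 13·13
1 = 13·139 − 43·42
1 = −43·320 + 99·139
1 = 99·1419 − 439·320
1 = −439·42890 + 13269·1419
1 = 13269·172979 − 53515·42890
So 42890·(-53515) ≡ 1 (mod 172979), and -53515 ≡ 119464 (mod 172979).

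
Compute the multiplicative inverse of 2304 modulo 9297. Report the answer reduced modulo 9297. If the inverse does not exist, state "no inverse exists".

Euclidean algorithm on 9297, 2304:
9297 = 4·2304 + 81
2304 = 28·81 + 36
81 = 2·36 + 9
36 = 4·9 + 0
The gcd is 9, not 1, hence no inverse exists.

no inverse exists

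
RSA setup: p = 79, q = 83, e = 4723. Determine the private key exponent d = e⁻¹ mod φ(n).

φ(n) = (p−1)(q−1) = 78·82 = 6396.
Need d with 4723·d ≡ 1 (mod 6396). Apply the extended Euclidean algorithm:
6396 = 1*4723 + 1673
4723 = 2*1673 + 1377
1673 = 1*1377 + 296
1377 = 4*296 + 193
296 = 1*193 + 103
193 = 1*103 + 90
103 = 1*90 + 13
90 = 6*13 + 12
13 = 1*12 + 1
12 = 12*1 + 0
Back-substitute:
1 = 13 − 12
1 = −90 + 7·13
1 = 7·103 − 8·90
1 = −8·193 + 15·103
1 = 15·296 − 23·193
1 = −23·1377 + 107·296
1 = 107·1673 − 130·1377
1 = −130·4723 + 367·1673
1 = 367·6396 − 497·4723
So 4723·(-497) ≡ 1 (mod 6396), hence d ≡ -497 ≡ 5899 (mod 6396).

5899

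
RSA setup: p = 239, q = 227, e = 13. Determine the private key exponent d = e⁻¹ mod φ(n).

φ(n) = (p−1)(q−1) = 238·226 = 53788.
Need d with 13·d ≡ 1 (mod 53788). Apply the extended Euclidean algorithm:
53788 = 4137×13 + 7
13 = 1×7 + 6
7 = 1×6 + 1
6 = 6×1 + 0
Back-substitute:
1 = 7 − 6
1 = −13 + 2·7
1 = 2·53788 − 8275·13
So 13·(-8275) ≡ 1 (mod 53788), hence d ≡ -8275 ≡ 45513 (mod 53788).

45513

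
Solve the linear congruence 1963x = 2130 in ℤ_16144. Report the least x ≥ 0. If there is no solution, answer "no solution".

First find gcd(1963, 16144):
16144 = 8·1963 + 440
1963 = 4·440 + 203
440 = 2·203 + 34
203 = 5·34 + 33
34 = 1·33 + 1
33 = 33·1 + 0
gcd = 1, so a unique solution mod 16144 exists.
Back-substitute for the Bézout coefficients:
1 = 34 − 33
1 = −203 + 6·34
1 = 6·440 − 13·203
1 = −13·1963 + 58·440
1 = 58·16144 − 477·1963
So 1963·(-477) ≡ 1 (mod 16144), giving 1963⁻¹ ≡ 15667.
x ≡ 1963⁻¹·2130 ≡ 15667·2130 ≡ 1062 (mod 16144).

1062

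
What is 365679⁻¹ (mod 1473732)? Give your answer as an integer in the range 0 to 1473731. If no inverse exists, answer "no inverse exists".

no inverse exists

Euclidean algorithm on 1473732, 365679:
1473732 = 4·365679 + 11016
365679 = 33·11016 + 2151
11016 = 5·2151 + 261
2151 = 8·261 + 63
261 = 4·63 + 9
63 = 7·9 + 0
Since gcd = 9 > 1, 365679 is not a unit mod 1473732.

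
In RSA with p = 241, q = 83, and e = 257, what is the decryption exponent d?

φ(n) = (p−1)(q−1) = 240·82 = 19680.
Need d with 257·d ≡ 1 (mod 19680). Apply the extended Euclidean algorithm:
19680 = 76×257 + 148
257 = 1×148 + 109
148 = 1×109 + 39
109 = 2×39 + 31
39 = 1×31 + 8
31 = 3×8 + 7
8 = 1×7 + 1
7 = 7×1 + 0
Back-substitute:
1 = 8 − 7
1 = −31 + 4·8
1 = 4·39 − 5·31
1 = −5·109 + 14·39
1 = 14·148 − 19·109
1 = −19·257 + 33·148
1 = 33·19680 − 2527·257
So 257·(-2527) ≡ 1 (mod 19680), hence d ≡ -2527 ≡ 17153 (mod 19680).

17153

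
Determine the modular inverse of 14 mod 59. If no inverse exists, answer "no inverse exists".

38

Run Euclid on (59, 14):
59 = 4·14 + 3
14 = 4·3 + 2
3 = 1·2 + 1
2 = 2·1 + 0
The gcd is 1. Working backward:
1 = 3 − 2
1 = −14 + 5·3
1 = 5·59 − 21·14
So 14·(-21) ≡ 1 (mod 59), and -21 ≡ 38 (mod 59).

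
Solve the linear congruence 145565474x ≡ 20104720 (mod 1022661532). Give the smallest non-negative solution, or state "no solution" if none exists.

153559058

First find gcd(145565474, 1022661532):
1022661532 = 7×145565474 + 3703214
145565474 = 39×3703214 + 1140128
3703214 = 3×1140128 + 282830
1140128 = 4×282830 + 8808
282830 = 32×8808 + 974
8808 = 9×974 + 42
974 = 23×42 + 8
42 = 5×8 + 2
8 = 4×2 + 0
gcd = 2 and 2 | 20104720, so solutions exist. Divide through by 2: 72782737x ≡ 10052360 (mod 511330766).
Now find 72782737⁻¹ mod 511330766:
511330766 = 7*72782737 + 1851607
72782737 = 39*1851607 + 570064
1851607 = 3*570064 + 141415
570064 = 4*141415 + 4404
141415 = 32*4404 + 487
4404 = 9*487 + 21
487 = 23*21 + 4
21 = 5*4 + 1
4 = 4*1 + 0
Back-substitute:
1 = 21 − 5·4
1 = −5·487 + 116·21
1 = 116·4404 − 1049·487
1 = −1049·141415 + 33684·4404
1 = 33684·570064 − 135785·141415
1 = −135785·1851607 + 441039·570064
1 = 441039·72782737 − 17336306·1851607
1 = −17336306·511330766 + 121795181·72782737
So 72782737⁻¹ ≡ 121795181 (mod 511330766).
Then x ≡ 121795181·10052360 ≡ 153559058 (mod 511330766); the smallest non-negative solution is x = 153559058.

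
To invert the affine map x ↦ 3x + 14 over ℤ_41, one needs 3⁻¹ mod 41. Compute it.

Run Euclid on (41, 3):
41 = 13*3 + 2
3 = 1*2 + 1
2 = 2*1 + 0
gcd = 1, so the inverse exists. Back-substitute:
1 = 3 − 2
1 = −41 + 14·3
So 3·14 ≡ 1 (mod 41).

14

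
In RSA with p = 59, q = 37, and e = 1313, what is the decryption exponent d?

881

φ(n) = (p−1)(q−1) = 58·36 = 2088.
Need d with 1313·d ≡ 1 (mod 2088). Apply the extended Euclidean algorithm:
2088 = 1*1313 + 775
1313 = 1*775 + 538
775 = 1*538 + 237
538 = 2*237 + 64
237 = 3*64 + 45
64 = 1*45 + 19
45 = 2*19 + 7
19 = 2*7 + 5
7 = 1*5 + 2
5 = 2*2 + 1
2 = 2*1 + 0
Back-substitute:
1 = 5 − 2·2
1 = −2·7 + 3·5
1 = 3·19 − 8·7
1 = −8·45 + 19·19
1 = 19·64 − 27·45
1 = −27·237 + 100·64
1 = 100·538 − 227·237
1 = −227·775 + 327·538
1 = 327·1313 − 554·775
1 = −554·2088 + 881·1313
So 1313·881 ≡ 1 (mod 2088), hence d = 881.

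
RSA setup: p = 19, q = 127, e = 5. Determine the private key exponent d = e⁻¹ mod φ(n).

φ(n) = (p−1)(q−1) = 18·126 = 2268.
Need d with 5·d ≡ 1 (mod 2268). Apply the extended Euclidean algorithm:
2268 = 453·5 + 3
5 = 1·3 + 2
3 = 1·2 + 1
2 = 2·1 + 0
Back-substitute:
1 = 3 − 2
1 = −5 + 2·3
1 = 2·2268 − 907·5
So 5·(-907) ≡ 1 (mod 2268), hence d ≡ -907 ≡ 1361 (mod 2268).

1361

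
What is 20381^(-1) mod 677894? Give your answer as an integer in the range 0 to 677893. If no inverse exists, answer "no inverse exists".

384365

gcd(677894, 20381) by repeated division:
677894 = 33×20381 + 5321
20381 = 3×5321 + 4418
5321 = 1×4418 + 903
4418 = 4×903 + 806
903 = 1×806 + 97
806 = 8×97 + 30
97 = 3×30 + 7
30 = 4×7 + 2
7 = 3×2 + 1
2 = 2×1 + 0
Since gcd(20381, 677894) = 1, back-substitute to write 1 as a combination:
1 = 7 − 3·2
1 = −3·30 + 13·7
1 = 13·97 − 42·30
1 = −42·806 + 349·97
1 = 349·903 − 391·806
1 = −391·4418 + 1913·903
1 = 1913·5321 − 2304·4418
1 = −2304·20381 + 8825·5321
1 = 8825·677894 − 293529·20381
Hence 20381⁻¹ ≡ -293529 ≡ 384365 (mod 677894).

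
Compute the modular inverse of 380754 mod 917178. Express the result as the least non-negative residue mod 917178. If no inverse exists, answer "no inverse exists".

no inverse exists

Euclidean algorithm on 917178, 380754:
917178 = 2·380754 + 155670
380754 = 2·155670 + 69414
155670 = 2·69414 + 16842
69414 = 4·16842 + 2046
16842 = 8·2046 + 474
2046 = 4·474 + 150
474 = 3·150 + 24
150 = 6·24 + 6
24 = 4·6 + 0
Since gcd = 6 > 1, 380754 is not a unit mod 917178.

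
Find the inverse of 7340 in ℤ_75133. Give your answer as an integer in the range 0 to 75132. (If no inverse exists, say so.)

Run Euclid on (75133, 7340):
75133 = 10*7340 + 1733
7340 = 4*1733 + 408
1733 = 4*408 + 101
408 = 4*101 + 4
101 = 25*4 + 1
4 = 4*1 + 0
Since gcd(7340, 75133) = 1, back-substitute to write 1 as a combination:
1 = 101 − 25·4
1 = −25·408 + 101·101
1 = 101·1733 − 429·408
1 = −429·7340 + 1817·1733
1 = 1817·75133 − 18599·7340
Thus 7340·(-18599) ≡ 1 (mod 75133); reducing, -18599 mod 75133 = 56534.

56534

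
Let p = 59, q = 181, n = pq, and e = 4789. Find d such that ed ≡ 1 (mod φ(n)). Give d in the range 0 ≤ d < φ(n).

φ(n) = (p−1)(q−1) = 58·180 = 10440.
Need d with 4789·d ≡ 1 (mod 10440). Apply the extended Euclidean algorithm:
10440 = 2·4789 + 862
4789 = 5·862 + 479
862 = 1·479 + 383
479 = 1·383 + 96
383 = 3·96 + 95
96 = 1·95 + 1
95 = 95·1 + 0
Back-substitute:
1 = 96 − 95
1 = −383 + 4·96
1 = 4·479 − 5·383
1 = −5·862 + 9·479
1 = 9·4789 − 50·862
1 = −50·10440 + 109·4789
So 4789·109 ≡ 1 (mod 10440), hence d = 109.

109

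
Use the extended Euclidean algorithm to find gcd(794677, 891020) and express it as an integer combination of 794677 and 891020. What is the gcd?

Euclidean algorithm:
891020 = 1·794677 + 96343
794677 = 8·96343 + 23933
96343 = 4·23933 + 611
23933 = 39·611 + 104
611 = 5·104 + 91
104 = 1·91 + 13
91 = 7·13 + 0
gcd(794677, 891020) = 13.
Working backward:
13 = 104 − 91
13 = −611 + 6·104
13 = 6·23933 − 235·611
13 = −235·96343 + 946·23933
13 = 946·794677 − 7803·96343
13 = −7803·891020 + 8749·794677
So 13 = (-7803)·891020 + (8749)·794677.

13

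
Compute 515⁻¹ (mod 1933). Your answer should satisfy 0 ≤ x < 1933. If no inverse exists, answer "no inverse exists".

274

Apply the Euclidean algorithm to 1933 and 515:
1933 = 3×515 + 388
515 = 1×388 + 127
388 = 3×127 + 7
127 = 18×7 + 1
7 = 7×1 + 0
Since gcd(515, 1933) = 1, back-substitute to write 1 as a combination:
1 = 127 − 18·7
1 = −18·388 + 55·127
1 = 55·515 − 73·388
1 = −73·1933 + 274·515
So 515·274 ≡ 1 (mod 1933).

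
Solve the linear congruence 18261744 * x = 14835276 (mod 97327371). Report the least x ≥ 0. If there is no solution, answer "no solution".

First find gcd(18261744, 97327371):
97327371 = 5×18261744 + 6018651
18261744 = 3×6018651 + 205791
6018651 = 29×205791 + 50712
205791 = 4×50712 + 2943
50712 = 17×2943 + 681
2943 = 4×681 + 219
681 = 3×219 + 24
219 = 9×24 + 3
24 = 8×3 + 0
gcd = 3 and 3 | 14835276, so solutions exist. Divide through by 3: 6087248x ≡ 4945092 (mod 32442457).
Now find 6087248⁻¹ mod 32442457:
32442457 = 5×6087248 + 2006217
6087248 = 3×2006217 + 68597
2006217 = 29×68597 + 16904
68597 = 4×16904 + 981
16904 = 17×981 + 227
981 = 4×227 + 73
227 = 3×73 + 8
73 = 9×8 + 1
8 = 8×1 + 0
Back-substitute:
1 = 73 − 9·8
1 = −9·227 + 28·73
1 = 28·981 − 121·227
1 = −121·16904 + 2085·981
1 = 2085·68597 − 8461·16904
1 = −8461·2006217 + 247454·68597
1 = 247454·6087248 − 750823·2006217
1 = −750823·32442457 + 4001569·6087248
So 6087248⁻¹ ≡ 4001569 (mod 32442457).
Then x ≡ 4001569·4945092 ≡ 12414483 (mod 32442457); the smallest non-negative solution is x = 12414483.

12414483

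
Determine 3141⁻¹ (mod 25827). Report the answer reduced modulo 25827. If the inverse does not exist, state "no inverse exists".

no inverse exists

Compute gcd(3141, 25827):
25827 = 8*3141 + 699
3141 = 4*699 + 345
699 = 2*345 + 9
345 = 38*9 + 3
9 = 3*3 + 0
The gcd is 3, not 1, hence no inverse exists.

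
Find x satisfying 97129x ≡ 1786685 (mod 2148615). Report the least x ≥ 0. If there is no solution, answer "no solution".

First find gcd(97129, 2148615):
2148615 = 22·97129 + 11777
97129 = 8·11777 + 2913
11777 = 4·2913 + 125
2913 = 23·125 + 38
125 = 3·38 + 11
38 = 3·11 + 5
11 = 2·5 + 1
5 = 5·1 + 0
gcd = 1, so a unique solution mod 2148615 exists.
Back-substitute for the Bézout coefficients:
1 = 11 − 2·5
1 = −2·38 + 7·11
1 = 7·125 − 23·38
1 = −23·2913 + 536·125
1 = 536·11777 − 2167·2913
1 = −2167·97129 + 17872·11777
1 = 17872·2148615 − 395351·97129
So 97129·(-395351) ≡ 1 (mod 2148615), giving 97129⁻¹ ≡ 1753264.
x ≡ 97129⁻¹·1786685 ≡ 1753264·1786685 ≡ 222890 (mod 2148615).

222890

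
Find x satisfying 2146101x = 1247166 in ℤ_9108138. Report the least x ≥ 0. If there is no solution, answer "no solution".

First find gcd(2146101, 9108138):
9108138 = 4·2146101 + 523734
2146101 = 4·523734 + 51165
523734 = 10·51165 + 12084
51165 = 4·12084 + 2829
12084 = 4·2829 + 768
2829 = 3·768 + 525
768 = 1·525 + 243
525 = 2·243 + 39
243 = 6·39 + 9
39 = 4·9 + 3
9 = 3·3 + 0
gcd = 3 and 3 | 1247166, so solutions exist. Divide through by 3: 715367x ≡ 415722 (mod 3036046).
Now find 715367⁻¹ mod 3036046:
3036046 = 4×715367 + 174578
715367 = 4×174578 + 17055
174578 = 10×17055 + 4028
17055 = 4×4028 + 943
4028 = 4×943 + 256
943 = 3×256 + 175
256 = 1×175 + 81
175 = 2×81 + 13
81 = 6×13 + 3
13 = 4×3 + 1
3 = 3×1 + 0
Back-substitute:
1 = 13 − 4·3
1 = −4·81 + 25·13
1 = 25·175 − 54·81
1 = −54·256 + 79·175
1 = 79·943 − 291·256
1 = −291·4028 + 1243·943
1 = 1243·17055 − 5263·4028
1 = −5263·174578 + 53873·17055
1 = 53873·715367 − 220755·174578
1 = −220755·3036046 + 936893·715367
So 715367⁻¹ ≡ 936893 (mod 3036046).
Then x ≡ 936893·415722 ≡ 1798544 (mod 3036046); the smallest non-negative solution is x = 1798544.

1798544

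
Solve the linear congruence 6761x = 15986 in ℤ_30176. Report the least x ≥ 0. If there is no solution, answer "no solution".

First find gcd(6761, 30176):
30176 = 4*6761 + 3132
6761 = 2*3132 + 497
3132 = 6*497 + 150
497 = 3*150 + 47
150 = 3*47 + 9
47 = 5*9 + 2
9 = 4*2 + 1
2 = 2*1 + 0
gcd = 1, so a unique solution mod 30176 exists.
Back-substitute for the Bézout coefficients:
1 = 9 − 4·2
1 = −4·47 + 21·9
1 = 21·150 − 67·47
1 = −67·497 + 222·150
1 = 222·3132 − 1399·497
1 = −1399·6761 + 3020·3132
1 = 3020·30176 − 13479·6761
So 6761·(-13479) ≡ 1 (mod 30176), giving 6761⁻¹ ≡ 16697.
x ≡ 6761⁻¹·15986 ≡ 16697·15986 ≡ 11522 (mod 30176).

11522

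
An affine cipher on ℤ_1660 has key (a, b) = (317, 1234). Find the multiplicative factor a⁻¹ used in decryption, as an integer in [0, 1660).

gcd(1660, 317) by repeated division:
1660 = 5×317 + 75
317 = 4×75 + 17
75 = 4×17 + 7
17 = 2×7 + 3
7 = 2×3 + 1
3 = 3×1 + 0
Since gcd(317, 1660) = 1, back-substitute to write 1 as a combination:
1 = 7 − 2·3
1 = −2·17 + 5·7
1 = 5·75 − 22·17
1 = −22·317 + 93·75
1 = 93·1660 − 487·317
Hence 317⁻¹ ≡ -487 ≡ 1173 (mod 1660).

1173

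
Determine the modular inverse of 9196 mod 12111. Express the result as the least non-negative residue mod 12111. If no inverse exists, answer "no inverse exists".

no inverse exists

Euclidean algorithm on 12111, 9196:
12111 = 1·9196 + 2915
9196 = 3·2915 + 451
2915 = 6·451 + 209
451 = 2·209 + 33
209 = 6·33 + 11
33 = 3·11 + 0
gcd(9196, 12111) = 11 ≠ 1, so 9196 has no multiplicative inverse modulo 12111.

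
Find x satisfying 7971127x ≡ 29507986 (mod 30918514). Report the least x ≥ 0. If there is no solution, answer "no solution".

3835258

First find gcd(7971127, 30918514):
30918514 = 3*7971127 + 7005133
7971127 = 1*7005133 + 965994
7005133 = 7*965994 + 243175
965994 = 3*243175 + 236469
243175 = 1*236469 + 6706
236469 = 35*6706 + 1759
6706 = 3*1759 + 1429
1759 = 1*1429 + 330
1429 = 4*330 + 109
330 = 3*109 + 3
109 = 36*3 + 1
3 = 3*1 + 0
gcd = 1, so a unique solution mod 30918514 exists.
Back-substitute for the Bézout coefficients:
1 = 109 − 36·3
1 = −36·330 + 109·109
1 = 109·1429 − 472·330
1 = −472·1759 + 581·1429
1 = 581·6706 − 2215·1759
1 = −2215·236469 + 78106·6706
1 = 78106·243175 − 80321·236469
1 = −80321·965994 + 319069·243175
1 = 319069·7005133 − 2313804·965994
1 = −2313804·7971127 + 2632873·7005133
1 = 2632873·30918514 − 10212423·7971127
So 7971127·(-10212423) ≡ 1 (mod 30918514), giving 7971127⁻¹ ≡ 20706091.
x ≡ 7971127⁻¹·29507986 ≡ 20706091·29507986 ≡ 3835258 (mod 30918514).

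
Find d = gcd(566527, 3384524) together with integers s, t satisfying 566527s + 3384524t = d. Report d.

Euclidean algorithm:
3384524 = 5*566527 + 551889
566527 = 1*551889 + 14638
551889 = 37*14638 + 10283
14638 = 1*10283 + 4355
10283 = 2*4355 + 1573
4355 = 2*1573 + 1209
1573 = 1*1209 + 364
1209 = 3*364 + 117
364 = 3*117 + 13
117 = 9*13 + 0
gcd(566527, 3384524) = 13.
Working backward:
13 = 364 − 3·117
13 = −3·1209 + 10·364
13 = 10·1573 − 13·1209
13 = −13·4355 + 36·1573
13 = 36·10283 − 85·4355
13 = −85·14638 + 121·10283
13 = 121·551889 − 4562·14638
13 = −4562·566527 + 4683·551889
13 = 4683·3384524 − 27977·566527
So 13 = (4683)·3384524 + (-27977)·566527.

13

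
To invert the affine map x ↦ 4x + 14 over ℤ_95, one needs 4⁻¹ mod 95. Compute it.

Apply the Euclidean algorithm to 95 and 4:
95 = 23×4 + 3
4 = 1×3 + 1
3 = 3×1 + 0
Since gcd(4, 95) = 1, back-substitute to write 1 as a combination:
1 = 4 − 3
1 = −95 + 24·4
So 4·24 ≡ 1 (mod 95).

24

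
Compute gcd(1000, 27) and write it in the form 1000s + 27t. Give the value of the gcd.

1

Repeated division:
1000 = 37*27 + 1
27 = 27*1 + 0
gcd(1000, 27) = 1.
Working backward:
1 = 1000 − 37·27
So 1 = (1)·1000 + (-37)·27.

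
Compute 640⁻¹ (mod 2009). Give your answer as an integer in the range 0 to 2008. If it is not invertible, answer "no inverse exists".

Extended Euclidean algorithm:
2009 = 3×640 + 89
640 = 7×89 + 17
89 = 5×17 + 4
17 = 4×4 + 1
4 = 4×1 + 0
Since gcd(640, 2009) = 1, back-substitute to write 1 as a combination:
1 = 17 − 4·4
1 = −4·89 + 21·17
1 = 21·640 − 151·89
1 = −151·2009 + 474·640
So 640·474 ≡ 1 (mod 2009).

474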